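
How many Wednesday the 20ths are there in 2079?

Check the 20th of each month of 2079: Jan 20: Fri, Feb 20: Mon, Mar 20: Mon, Apr 20: Thu, May 20: Sat, Jun 20: Tue, Jul 20: Thu, Aug 20: Sun, Sep 20: Wed, Oct 20: Fri, Nov 20: Mon, Dec 20: Wed.
Wednesday occurs in September, December — 2 months.

2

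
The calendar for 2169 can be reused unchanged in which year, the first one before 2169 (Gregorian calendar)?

Two years share a calendar iff Jan 1 falls on the same weekday and both are leap or both are common. 2169: Jan 1 is Sunday, common year.
2168: Jan 1 Friday, leap
2167: Jan 1 Thursday, common
2166: Jan 1 Wednesday, common
2165: Jan 1 Tuesday, common
2164: Jan 1 Sunday, leap
2163: Jan 1 Saturday, common
2162: Jan 1 Friday, common
2161: Jan 1 Thursday, common
2160: Jan 1 Tuesday, leap
2159: Jan 1 Monday, common
2158: Jan 1 Sunday, common
2158 matches on both conditions.

2158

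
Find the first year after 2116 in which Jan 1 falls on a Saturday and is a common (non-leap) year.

2118

Jan 1 advances by 2 weekdays after a leap year and by 1 after a common year.
2116: Jan 1 is Wednesday (leap).
2117: Friday
2118: Saturday
2118 begins on a Saturday and is a common year.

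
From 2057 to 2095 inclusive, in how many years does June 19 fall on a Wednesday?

Track June 19's weekday year by year (advancing +1, or +2 across a Feb 29):
  2057: Tue  2058: Wed (+1) ✓  2059: Thu (+1)  2060: Sat (+2)  2061: Sun (+1)
  2062: Mon (+1)  2063: Tue (+1)  2064: Thu (+2)  2065: Fri (+1)  2066: Sat (+1)
  2067: Sun (+1)  2068: Tue (+2)  2069: Wed (+1) ✓  2070: Thu (+1)  … (11 more years) …
  2082: Fri (+1)  2083: Sat (+1)  2084: Mon (+2)  2085: Tue (+1)  2086: Wed (+1) ✓
  2087: Thu (+1)  2088: Sat (+2)  2089: Sun (+1)  2090: Mon (+1)  2091: Tue (+1)
  2092: Thu (+2)  2093: Fri (+1)  2094: Sat (+1)  2095: Sun (+1)
Wednesday years: 2058, 2069, 2075, 2080, 2086 — 5 in total.

5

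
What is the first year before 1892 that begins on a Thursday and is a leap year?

1880

Jan 1 advances by 2 weekdays after a leap year and by 1 after a common year.
1892: Jan 1 is Friday (leap).
1891: Thursday
1890: Wednesday
1889: Tuesday
1888: Sunday (leap)
1887: Saturday
1886: Friday
1885: Thursday
1884: Tuesday (leap)
1883: Monday
1882: Sunday
1881: Saturday
1880: Thursday (leap)
1880 begins on a Thursday and is a leap year.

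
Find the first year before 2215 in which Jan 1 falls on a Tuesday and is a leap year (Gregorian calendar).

2188

Jan 1 advances by 2 weekdays after a leap year and by 1 after a common year.
2215: Jan 1 is Sunday.
2214: Saturday
2213: Friday
2212: Wednesday (leap)
2211: Tuesday
2210: Monday
2209: Sunday
2208: Friday (leap)
2207: Thursday
2206: Wednesday
2205: Tuesday
2204: Sunday (leap)
2203: Saturday
2202: Friday
2201: Thursday
2200: Wednesday
2199: Tuesday
2198: Monday
2197: Sunday
2196: Friday (leap)
2195: Thursday
2194: Wednesday
2193: Tuesday
2192: Sunday (leap)
2191: Saturday
2190: Friday
2189: Thursday
2188: Tuesday (leap)
2188 begins on a Tuesday and is a leap year.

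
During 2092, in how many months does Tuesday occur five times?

A month of length L has five Tuesdays iff its first Tuesday is on day ≤ L−28 (so day 1–3 in a 31-day month, 1–2 in a 30-day month, day 1 in a leap February).
Checking each month of 2092: Jan starts Tue (31d) ✓; Feb starts Fri (29d); Mar starts Sat (31d); Apr starts Tue (30d) ✓; May starts Thu (31d); Jun starts Sun (30d); Jul starts Tue (31d) ✓; Aug starts Fri (31d); Sep starts Mon (30d) ✓; Oct starts Wed (31d); Nov starts Sat (30d); Dec starts Mon (31d) ✓.
Five-Tuesday months: January, April, July, September, December → 5.

5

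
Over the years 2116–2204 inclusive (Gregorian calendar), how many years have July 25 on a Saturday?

Track July 25's weekday year by year (advancing +1, or +2 across a Feb 29):
  2116: Sat ✓  2117: Sun (+1)  2118: Mon (+1)  2119: Tue (+1)  2120: Thu (+2)
  2121: Fri (+1)  2122: Sat (+1) ✓  2123: Sun (+1)  2124: Tue (+2)  2125: Wed (+1)
  2126: Thu (+1)  2127: Fri (+1)  2128: Sun (+2)  2129: Mon (+1)  … (61 more years) …
  2191: Mon (+1)  2192: Wed (+2)  2193: Thu (+1)  2194: Fri (+1)  2195: Sat (+1) ✓
  2196: Mon (+2)  2197: Tue (+1)  2198: Wed (+1)  2199: Thu (+1)  2200: Fri (+1)
  2201: Sat (+1) ✓  2202: Sun (+1)  2203: Mon (+1)  2204: Wed (+2)
Saturday years: 2116, 2122, 2133, 2139, 2144, 2150, 2161, 2167, 2172, 2178, 2189, 2195, 2201 — 13 in total.

13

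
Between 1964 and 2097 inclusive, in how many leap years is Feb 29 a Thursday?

Leap years in 1964–2097: 34 of them.
Feb 29 weekday advances by 5 (mod 7) from one leap year to the next four years later (or differs when a century non-leap intervenes).
Leap-day weekdays: 1964:Sat 1968:Thu✓ 1972:Tue 1976:Sun 1980:Fri 1984:Wed 1988:Mon 1992:Sat 1996:Thu✓ 2000:Tue 2004:Sun 2008:Fri 2012:Wed …(8 more)… 2048:Sat 2052:Thu✓ 2056:Tue 2060:Sun 2064:Fri 2068:Wed 2072:Mon 2076:Sat 2080:Thu✓ 2084:Tue 2088:Sun 2092:Fri 2096:Wed
Thursday: 1968, 1996, 2024, 2052, 2080 → 5.

5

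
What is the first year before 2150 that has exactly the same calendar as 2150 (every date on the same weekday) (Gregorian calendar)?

2139

Two years share a calendar iff Jan 1 falls on the same weekday and both are leap or both are common. 2150: Jan 1 is Thursday, common year.
2149: Jan 1 Wednesday, common
2148: Jan 1 Monday, leap
2147: Jan 1 Sunday, common
2146: Jan 1 Saturday, common
2145: Jan 1 Friday, common
2144: Jan 1 Wednesday, leap
2143: Jan 1 Tuesday, common
2142: Jan 1 Monday, common
2141: Jan 1 Sunday, common
2140: Jan 1 Friday, leap
2139: Jan 1 Thursday, common
2139 matches on both conditions.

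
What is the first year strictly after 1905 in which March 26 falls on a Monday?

From one year to the next, a fixed date's weekday advances by 1, or by 2 when a Feb 29 lies between the two dates.
1905: March 26 is Sunday.
1906: Monday (+1)
March 26 falls on a Monday in 1906.

1906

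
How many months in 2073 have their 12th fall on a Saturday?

1

Check the 12th of each month of 2073: Jan 12: Thu, Feb 12: Sun, Mar 12: Sun, Apr 12: Wed, May 12: Fri, Jun 12: Mon, Jul 12: Wed, Aug 12: Sat, Sep 12: Tue, Oct 12: Thu, Nov 12: Sun, Dec 12: Tue.
Saturday occurs in August — 1 month.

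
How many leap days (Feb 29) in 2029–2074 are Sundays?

2

Leap years in 2029–2074: 11 of them.
Feb 29 weekday advances by 5 (mod 7) from one leap year to the next four years later (or differs when a century non-leap intervenes).
Leap-day weekdays: 2032:Sun✓ 2036:Fri 2040:Wed 2044:Mon 2048:Sat 2052:Thu 2056:Tue 2060:Sun✓ 2064:Fri 2068:Wed 2072:Mon
Sunday: 2032, 2060 → 2.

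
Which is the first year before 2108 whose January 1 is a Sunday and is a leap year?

2096

Jan 1 advances by 2 weekdays after a leap year and by 1 after a common year.
2108: Jan 1 is Sunday (leap).
2107: Saturday
2106: Friday
2105: Thursday
2104: Tuesday (leap)
2103: Monday
2102: Sunday
2101: Saturday
2100: Friday
2099: Thursday
2098: Wednesday
2097: Tuesday
2096: Sunday (leap)
2096 begins on a Sunday and is a leap year.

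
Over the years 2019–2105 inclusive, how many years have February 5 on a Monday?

12

Track February 5's weekday year by year (advancing +1, or +2 across a Feb 29):
  2019: Tue  2020: Wed (+1)  2021: Fri (+2)  2022: Sat (+1)  2023: Sun (+1)
  2024: Mon (+1) ✓  2025: Wed (+2)  2026: Thu (+1)  2027: Fri (+1)  2028: Sat (+1)
  2029: Mon (+2) ✓  2030: Tue (+1)  2031: Wed (+1)  2032: Thu (+1)  … (59 more years) …
  2092: Tue (+1)  2093: Thu (+2)  2094: Fri (+1)  2095: Sat (+1)  2096: Sun (+1)
  2097: Tue (+2)  2098: Wed (+1)  2099: Thu (+1)  2100: Fri (+1)  2101: Sat (+1)
  2102: Sun (+1)  2103: Mon (+1) ✓  2104: Tue (+1)  2105: Thu (+2)
Monday years: 2024, 2029, 2035, 2046, 2052, 2057, 2063, 2074, 2080, 2085, 2091, 2103 — 12 in total.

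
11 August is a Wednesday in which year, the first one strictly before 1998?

From one year to the next, a fixed date's weekday advances by 1, or by 2 when a Feb 29 lies between the two dates.
1998: August 11 is Tuesday.
1997: Monday (−1)
1996: Sunday (−1)
1995: Friday (−2)
1994: Thursday (−1)
1993: Wednesday (−1)
11 August falls on a Wednesday in 1993.

1993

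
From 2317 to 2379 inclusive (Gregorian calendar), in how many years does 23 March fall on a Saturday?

Track 23 March's weekday year by year (advancing +1, or +2 across a Feb 29):
  2317: Fri  2318: Sat (+1) ✓  2319: Sun (+1)  2320: Tue (+2)  2321: Wed (+1)
  2322: Thu (+1)  2323: Fri (+1)  2324: Sun (+2)  2325: Mon (+1)  2326: Tue (+1)
  2327: Wed (+1)  2328: Fri (+2)  2329: Sat (+1) ✓  2330: Sun (+1)  … (35 more years) …
  2366: Wed (+1)  2367: Thu (+1)  2368: Sat (+2) ✓  2369: Sun (+1)  2370: Mon (+1)
  2371: Tue (+1)  2372: Thu (+2)  2373: Fri (+1)  2374: Sat (+1) ✓  2375: Sun (+1)
  2376: Tue (+2)  2377: Wed (+1)  2378: Thu (+1)  2379: Fri (+1)
Saturday years: 2318, 2329, 2335, 2340, 2346, 2357, 2363, 2368, 2374 — 9 in total.

9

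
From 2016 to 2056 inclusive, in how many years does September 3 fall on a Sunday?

Track September 3's weekday year by year (advancing +1, or +2 across a Feb 29):
  2016: Sat  2017: Sun (+1) ✓  2018: Mon (+1)  2019: Tue (+1)  2020: Thu (+2)
  2021: Fri (+1)  2022: Sat (+1)  2023: Sun (+1) ✓  2024: Tue (+2)  2025: Wed (+1)
  2026: Thu (+1)  2027: Fri (+1)  2028: Sun (+2) ✓  2029: Mon (+1)  … (13 more years) …
  2043: Thu (+1)  2044: Sat (+2)  2045: Sun (+1) ✓  2046: Mon (+1)  2047: Tue (+1)
  2048: Thu (+2)  2049: Fri (+1)  2050: Sat (+1)  2051: Sun (+1) ✓  2052: Tue (+2)
  2053: Wed (+1)  2054: Thu (+1)  2055: Fri (+1)  2056: Sun (+2) ✓
Sunday years: 2017, 2023, 2028, 2034, 2045, 2051, 2056 — 7 in total.

7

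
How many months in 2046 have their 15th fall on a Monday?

2

Check the 15th of each month of 2046: Jan 15: Mon, Feb 15: Thu, Mar 15: Thu, Apr 15: Sun, May 15: Tue, Jun 15: Fri, Jul 15: Sun, Aug 15: Wed, Sep 15: Sat, Oct 15: Mon, Nov 15: Thu, Dec 15: Sat.
Monday occurs in January, October — 2 months.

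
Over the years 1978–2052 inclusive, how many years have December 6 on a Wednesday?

11

Track December 6's weekday year by year (advancing +1, or +2 across a Feb 29):
  1978: Wed ✓  1979: Thu (+1)  1980: Sat (+2)  1981: Sun (+1)  1982: Mon (+1)
  1983: Tue (+1)  1984: Thu (+2)  1985: Fri (+1)  1986: Sat (+1)  1987: Sun (+1)
  1988: Tue (+2)  1989: Wed (+1) ✓  1990: Thu (+1)  1991: Fri (+1)  … (47 more years) …
  2039: Tue (+1)  2040: Thu (+2)  2041: Fri (+1)  2042: Sat (+1)  2043: Sun (+1)
  2044: Tue (+2)  2045: Wed (+1) ✓  2046: Thu (+1)  2047: Fri (+1)  2048: Sun (+2)
  2049: Mon (+1)  2050: Tue (+1)  2051: Wed (+1) ✓  2052: Fri (+2)
Wednesday years: 1978, 1989, 1995, 2000, 2006, 2017, 2023, 2028, 2034, 2045, 2051 — 11 in total.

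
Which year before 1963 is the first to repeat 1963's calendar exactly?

1957

Two years share a calendar iff Jan 1 falls on the same weekday and both are leap or both are common. 1963: Jan 1 is Tuesday, common year.
1962: Jan 1 Monday, common
1961: Jan 1 Sunday, common
1960: Jan 1 Friday, leap
1959: Jan 1 Thursday, common
1958: Jan 1 Wednesday, common
1957: Jan 1 Tuesday, common
1957 matches on both conditions.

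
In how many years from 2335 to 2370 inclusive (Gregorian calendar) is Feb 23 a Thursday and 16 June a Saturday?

1

Check each year's weekday for Feb 23 and 16 June:
  2335: Sat/Sun  2336: Sun/Tue  2337: Tue/Wed  2338: Wed/Thu  2339: Thu/Fri  2340: Fri/Sun  2341: Sun/Mon  2342: Mon/Tue  2343: Tue/Wed  2344: Wed/Fri  2345: Fri/Sat  2346: Sat/Sun  2347: Sun/Mon  2348: Mon/Wed  …(8 more)…  2357: Sat/Sun  2358: Sun/Mon  2359: Mon/Tue  2360: Tue/Thu  2361: Thu/Fri  2362: Fri/Sat  2363: Sat/Sun  2364: Sun/Tue  2365: Tue/Wed  2366: Wed/Thu  2367: Thu/Fri  2368: Fri/Sun  2369: Sun/Mon  2370: Mon/Tue
Both conditions hold in: 2356 — 1.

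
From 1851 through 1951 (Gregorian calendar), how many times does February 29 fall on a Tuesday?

3

Leap years in 1851–1951: 24 of them.
Feb 29 weekday advances by 5 (mod 7) from one leap year to the next four years later (or differs when a century non-leap intervenes).
Leap-day weekdays: 1852:Sun 1856:Fri 1860:Wed 1864:Mon 1868:Sat 1872:Thu 1876:Tue✓ 1880:Sun 1884:Fri 1888:Wed 1892:Mon 1896:Sat 1904:Mon 1908:Sat 1912:Thu 1916:Tue✓ 1920:Sun 1924:Fri 1928:Wed 1932:Mon 1936:Sat 1940:Thu 1944:Tue✓ 1948:Sun
Tuesday: 1876, 1916, 1944 → 3.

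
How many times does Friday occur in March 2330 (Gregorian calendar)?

4

March 2330 has 31 days and begins on Saturday.
The first Friday is March 7.
Fridays fall on 7, 14, 21, 28 — that's 4.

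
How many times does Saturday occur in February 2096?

4

February 2096 has 29 days and begins on Wednesday.
The first Saturday is February 4.
Saturdays fall on 4, 11, 18, 25 — that's 4.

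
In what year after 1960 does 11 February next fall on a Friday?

1966

From one year to the next, a fixed date's weekday advances by 1, or by 2 when a Feb 29 lies between the two dates.
1960: February 11 is Thursday.
1961: Saturday (+2)
1962: Sunday (+1)
1963: Monday (+1)
1964: Tuesday (+1)
1965: Thursday (+2)
1966: Friday (+1)
11 February falls on a Friday in 1966.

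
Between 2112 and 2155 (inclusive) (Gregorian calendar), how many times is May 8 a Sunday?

6

Track May 8's weekday year by year (advancing +1, or +2 across a Feb 29):
  2112: Sun ✓  2113: Mon (+1)  2114: Tue (+1)  2115: Wed (+1)  2116: Fri (+2)
  2117: Sat (+1)  2118: Sun (+1) ✓  2119: Mon (+1)  2120: Wed (+2)  2121: Thu (+1)
  2122: Fri (+1)  2123: Sat (+1)  2124: Mon (+2)  2125: Tue (+1)  … (16 more years) …
  2142: Tue (+1)  2143: Wed (+1)  2144: Fri (+2)  2145: Sat (+1)  2146: Sun (+1) ✓
  2147: Mon (+1)  2148: Wed (+2)  2149: Thu (+1)  2150: Fri (+1)  2151: Sat (+1)
  2152: Mon (+2)  2153: Tue (+1)  2154: Wed (+1)  2155: Thu (+1)
Sunday years: 2112, 2118, 2129, 2135, 2140, 2146 — 6 in total.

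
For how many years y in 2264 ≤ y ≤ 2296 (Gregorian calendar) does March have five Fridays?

15

March has 31 days; it has five Fridays when Friday falls among the first (month-length − 28) days — i.e. when March 1 is one of Friday/Thursday/Wednesday.
March 1 by year: 2264:Tue 2265:Wed✓ 2266:Thu✓ 2267:Fri✓ 2268:Sun 2269:Mon 2270:Tue 2271:Wed✓ 2272:Fri✓ 2273:Sat 2274:Sun 2275:Mon 2276:Wed✓ 2277:Thu✓ 2278:Fri✓ …(3 more)… 2282:Wed✓ 2283:Thu✓ 2284:Sat 2285:Sun 2286:Mon 2287:Tue 2288:Thu✓ 2289:Fri✓ 2290:Sat 2291:Sun 2292:Tue 2293:Wed✓ 2294:Thu✓ 2295:Fri✓ 2296:Sun
Years with five Fridays: 2265, 2266, 2267, 2271, 2272, 2276, 2277, 2278, 2282, 2283, 2288, 2289, 2293, 2294, 2295 → 15.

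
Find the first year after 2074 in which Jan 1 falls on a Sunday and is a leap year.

2096

Jan 1 advances by 2 weekdays after a leap year and by 1 after a common year.
2074: Jan 1 is Monday.
2075: Tuesday
2076: Wednesday (leap)
2077: Friday
2078: Saturday
2079: Sunday
2080: Monday (leap)
2081: Wednesday
2082: Thursday
2083: Friday
2084: Saturday (leap)
2085: Monday
2086: Tuesday
2087: Wednesday
2088: Thursday (leap)
2089: Saturday
2090: Sunday
2091: Monday
2092: Tuesday (leap)
2093: Thursday
2094: Friday
2095: Saturday
2096: Sunday (leap)
2096 begins on a Sunday and is a leap year.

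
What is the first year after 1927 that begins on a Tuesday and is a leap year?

1952

Jan 1 advances by 2 weekdays after a leap year and by 1 after a common year.
1927: Jan 1 is Saturday.
1928: Sunday (leap)
1929: Tuesday
1930: Wednesday
1931: Thursday
1932: Friday (leap)
1933: Sunday
1934: Monday
1935: Tuesday
1936: Wednesday (leap)
1937: Friday
1938: Saturday
1939: Sunday
1940: Monday (leap)
1941: Wednesday
1942: Thursday
1943: Friday
1944: Saturday (leap)
1945: Monday
1946: Tuesday
1947: Wednesday
1948: Thursday (leap)
1949: Saturday
1950: Sunday
1951: Monday
1952: Tuesday (leap)
1952 begins on a Tuesday and is a leap year.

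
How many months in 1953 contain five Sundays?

4

A month of length L has five Sundays iff its first Sunday is on day ≤ L−28 (so day 1–3 in a 31-day month, 1–2 in a 30-day month, day 1 in a leap February).
Checking each month of 1953: Jan starts Thu (31d); Feb starts Sun (28d); Mar starts Sun (31d) ✓; Apr starts Wed (30d); May starts Fri (31d) ✓; Jun starts Mon (30d); Jul starts Wed (31d); Aug starts Sat (31d) ✓; Sep starts Tue (30d); Oct starts Thu (31d); Nov starts Sun (30d) ✓; Dec starts Tue (31d).
Five-Sunday months: March, May, August, November → 4.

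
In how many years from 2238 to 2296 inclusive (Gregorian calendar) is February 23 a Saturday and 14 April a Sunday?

Check each year's weekday for February 23 and 14 April:
  2238: Fri/Sat  2239: Sat/Sun ✓  2240: Sun/Tue  2241: Tue/Wed  2242: Wed/Thu  2243: Thu/Fri  2244: Fri/Sun  2245: Sun/Mon  2246: Mon/Tue  2247: Tue/Wed  2248: Wed/Fri  2249: Fri/Sat  2250: Sat/Sun ✓  2251: Sun/Mon  …(31 more)…  2283: Fri/Sat  2284: Sat/Mon  2285: Mon/Tue  2286: Tue/Wed  2287: Wed/Thu  2288: Thu/Sat  2289: Sat/Sun ✓  2290: Sun/Mon  2291: Mon/Tue  2292: Tue/Thu  2293: Thu/Fri  2294: Fri/Sat  2295: Sat/Sun ✓  2296: Sun/Tue
Both conditions hold in: 2239, 2250, 2261, 2267, 2278, 2289, 2295 — 7.

7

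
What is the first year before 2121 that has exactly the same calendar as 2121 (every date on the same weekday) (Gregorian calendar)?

2110

Two years share a calendar iff Jan 1 falls on the same weekday and both are leap or both are common. 2121: Jan 1 is Wednesday, common year.
2120: Jan 1 Monday, leap
2119: Jan 1 Sunday, common
2118: Jan 1 Saturday, common
2117: Jan 1 Friday, common
2116: Jan 1 Wednesday, leap
2115: Jan 1 Tuesday, common
2114: Jan 1 Monday, common
2113: Jan 1 Sunday, common
2112: Jan 1 Friday, leap
2111: Jan 1 Thursday, common
2110: Jan 1 Wednesday, common
2110 matches on both conditions.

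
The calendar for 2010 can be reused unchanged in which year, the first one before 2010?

1999

Two years share a calendar iff Jan 1 falls on the same weekday and both are leap or both are common. 2010: Jan 1 is Friday, common year.
2009: Jan 1 Thursday, common
2008: Jan 1 Tuesday, leap
2007: Jan 1 Monday, common
2006: Jan 1 Sunday, common
2005: Jan 1 Saturday, common
2004: Jan 1 Thursday, leap
2003: Jan 1 Wednesday, common
2002: Jan 1 Tuesday, common
2001: Jan 1 Monday, common
2000: Jan 1 Saturday, leap
1999: Jan 1 Friday, common
1999 matches on both conditions.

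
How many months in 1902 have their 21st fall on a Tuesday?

Check the 21st of each month of 1902: Jan 21: Tue, Feb 21: Fri, Mar 21: Fri, Apr 21: Mon, May 21: Wed, Jun 21: Sat, Jul 21: Mon, Aug 21: Thu, Sep 21: Sun, Oct 21: Tue, Nov 21: Fri, Dec 21: Sun.
Tuesday occurs in January, October — 2 months.

2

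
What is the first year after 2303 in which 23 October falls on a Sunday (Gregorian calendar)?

From one year to the next, a fixed date's weekday advances by 1, or by 2 when a Feb 29 lies between the two dates.
2303: October 23 is Friday.
2304: Sunday (+2)
23 October falls on a Sunday in 2304.

2304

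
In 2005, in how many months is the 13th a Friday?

1

Check the 13th of each month of 2005: Jan 13: Thu, Feb 13: Sun, Mar 13: Sun, Apr 13: Wed, May 13: Fri, Jun 13: Mon, Jul 13: Wed, Aug 13: Sat, Sep 13: Tue, Oct 13: Thu, Nov 13: Sun, Dec 13: Tue.
Friday occurs in May — 1 month.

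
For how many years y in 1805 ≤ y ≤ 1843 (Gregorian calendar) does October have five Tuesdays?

17

October has 31 days; it has five Tuesdays when Tuesday falls among the first (month-length − 28) days — i.e. when October 1 is one of Tuesday/Monday/Sunday.
October 1 by year: 1805:Tue✓ 1806:Wed 1807:Thu 1808:Sat 1809:Sun✓ 1810:Mon✓ 1811:Tue✓ 1812:Thu 1813:Fri 1814:Sat 1815:Sun✓ 1816:Tue✓ 1817:Wed 1818:Thu 1819:Fri …(9 more)… 1829:Thu 1830:Fri 1831:Sat 1832:Mon✓ 1833:Tue✓ 1834:Wed 1835:Thu 1836:Sat 1837:Sun✓ 1838:Mon✓ 1839:Tue✓ 1840:Thu 1841:Fri 1842:Sat 1843:Sun✓
Years with five Tuesdays: 1805, 1809, 1810, 1811, 1815, 1816, 1820, 1821, 1822, 1826, 1827, 1832, 1833, 1837, 1838, 1839, 1843 → 17.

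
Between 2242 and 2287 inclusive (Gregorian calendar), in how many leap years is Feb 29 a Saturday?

Leap years in 2242–2287: 11 of them.
Feb 29 weekday advances by 5 (mod 7) from one leap year to the next four years later (or differs when a century non-leap intervenes).
Leap-day weekdays: 2244:Thu 2248:Tue 2252:Sun 2256:Fri 2260:Wed 2264:Mon 2268:Sat✓ 2272:Thu 2276:Tue 2280:Sun 2284:Fri
Saturday: 2268 → 1.

1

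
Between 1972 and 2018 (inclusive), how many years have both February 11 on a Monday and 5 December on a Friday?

2

Check each year's weekday for February 11 and 5 December:
  1972: Fri/Tue  1973: Sun/Wed  1974: Mon/Thu  1975: Tue/Fri  1976: Wed/Sun  1977: Fri/Mon  1978: Sat/Tue  1979: Sun/Wed  1980: Mon/Fri ✓  1981: Wed/Sat  1982: Thu/Sun  1983: Fri/Mon  1984: Sat/Wed  1985: Mon/Thu  …(19 more)…  2005: Fri/Mon  2006: Sat/Tue  2007: Sun/Wed  2008: Mon/Fri ✓  2009: Wed/Sat  2010: Thu/Sun  2011: Fri/Mon  2012: Sat/Wed  2013: Mon/Thu  2014: Tue/Fri  2015: Wed/Sat  2016: Thu/Mon  2017: Sat/Tue  2018: Sun/Wed
Both conditions hold in: 1980, 2008 — 2.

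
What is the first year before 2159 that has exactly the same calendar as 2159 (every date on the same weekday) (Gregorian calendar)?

Two years share a calendar iff Jan 1 falls on the same weekday and both are leap or both are common. 2159: Jan 1 is Monday, common year.
2158: Jan 1 Sunday, common
2157: Jan 1 Saturday, common
2156: Jan 1 Thursday, leap
2155: Jan 1 Wednesday, common
2154: Jan 1 Tuesday, common
2153: Jan 1 Monday, common
2153 matches on both conditions.

2153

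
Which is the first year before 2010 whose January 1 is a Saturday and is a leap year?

2000

Jan 1 advances by 2 weekdays after a leap year and by 1 after a common year.
2010: Jan 1 is Friday.
2009: Thursday
2008: Tuesday (leap)
2007: Monday
2006: Sunday
2005: Saturday
2004: Thursday (leap)
2003: Wednesday
2002: Tuesday
2001: Monday
2000: Saturday (leap)
2000 begins on a Saturday and is a leap year.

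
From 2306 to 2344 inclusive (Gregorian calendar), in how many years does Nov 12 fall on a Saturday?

Track Nov 12's weekday year by year (advancing +1, or +2 across a Feb 29):
  2306: Mon  2307: Tue (+1)  2308: Thu (+2)  2309: Fri (+1)  2310: Sat (+1) ✓
  2311: Sun (+1)  2312: Tue (+2)  2313: Wed (+1)  2314: Thu (+1)  2315: Fri (+1)
  2316: Sun (+2)  2317: Mon (+1)  2318: Tue (+1)  2319: Wed (+1)  … (11 more years) …
  2331: Thu (+1)  2332: Sat (+2) ✓  2333: Sun (+1)  2334: Mon (+1)  2335: Tue (+1)
  2336: Thu (+2)  2337: Fri (+1)  2338: Sat (+1) ✓  2339: Sun (+1)  2340: Tue (+2)
  2341: Wed (+1)  2342: Thu (+1)  2343: Fri (+1)  2344: Sun (+2)
Saturday years: 2310, 2321, 2327, 2332, 2338 — 5 in total.

5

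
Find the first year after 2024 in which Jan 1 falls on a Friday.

Jan 1 advances by 2 weekdays after a leap year and by 1 after a common year.
2024: Jan 1 is Monday (leap).
2025: Wednesday
2026: Thursday
2027: Friday
2027 begins on a Friday

2027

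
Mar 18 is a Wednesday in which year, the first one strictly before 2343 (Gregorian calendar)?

2342

From one year to the next, a fixed date's weekday advances by 1, or by 2 when a Feb 29 lies between the two dates.
2343: March 18 is Thursday.
2342: Wednesday (−1)
Mar 18 falls on a Wednesday in 2342.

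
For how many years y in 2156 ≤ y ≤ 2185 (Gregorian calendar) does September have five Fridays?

9

September has 30 days; it has five Fridays when Friday falls among the first (month-length − 28) days — i.e. when September 1 is one of Friday/Thursday.
September 1 by year: 2156:Wed 2157:Thu✓ 2158:Fri✓ 2159:Sat 2160:Mon 2161:Tue 2162:Wed 2163:Thu✓ 2164:Sat 2165:Sun 2166:Mon 2167:Tue 2168:Thu✓ 2169:Fri✓ 2170:Sat 2171:Sun 2172:Tue 2173:Wed 2174:Thu✓ 2175:Fri✓ 2176:Sun 2177:Mon 2178:Tue 2179:Wed 2180:Fri✓ 2181:Sat 2182:Sun 2183:Mon 2184:Wed 2185:Thu✓
Years with five Fridays: 2157, 2158, 2163, 2168, 2169, 2174, 2175, 2180, 2185 → 9.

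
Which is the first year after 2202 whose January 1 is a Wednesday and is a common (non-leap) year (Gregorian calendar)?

Jan 1 advances by 2 weekdays after a leap year and by 1 after a common year.
2202: Jan 1 is Friday.
2203: Saturday
2204: Sunday (leap)
2205: Tuesday
2206: Wednesday
2206 begins on a Wednesday and is a common year.

2206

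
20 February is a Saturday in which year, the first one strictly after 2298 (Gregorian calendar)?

2304

From one year to the next, a fixed date's weekday advances by 1, or by 2 when a Feb 29 lies between the two dates.
2298: February 20 is Sunday.
2299: Monday (+1)
2300: Tuesday (+1)
2301: Wednesday (+1)
2302: Thursday (+1)
2303: Friday (+1)
2304: Saturday (+1)
20 February falls on a Saturday in 2304.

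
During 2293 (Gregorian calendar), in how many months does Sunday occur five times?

5

A month of length L has five Sundays iff its first Sunday is on day ≤ L−28 (so day 1–3 in a 31-day month, 1–2 in a 30-day month, day 1 in a leap February).
Checking each month of 2293: Jan starts Sun (31d) ✓; Feb starts Wed (28d); Mar starts Wed (31d); Apr starts Sat (30d) ✓; May starts Mon (31d); Jun starts Thu (30d); Jul starts Sat (31d) ✓; Aug starts Tue (31d); Sep starts Fri (30d); Oct starts Sun (31d) ✓; Nov starts Wed (30d); Dec starts Fri (31d) ✓.
Five-Sunday months: January, April, July, October, December → 5.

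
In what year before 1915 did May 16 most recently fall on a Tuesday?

1911

From one year to the next, a fixed date's weekday advances by 1, or by 2 when a Feb 29 lies between the two dates.
1915: May 16 is Sunday.
1914: Saturday (−1)
1913: Friday (−1)
1912: Thursday (−1)
1911: Tuesday (−2)
May 16 falls on a Tuesday in 1911.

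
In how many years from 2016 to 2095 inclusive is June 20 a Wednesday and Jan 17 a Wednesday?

9

Check each year's weekday for June 20 and Jan 17:
  2016: Mon/Sun  2017: Tue/Tue  2018: Wed/Wed ✓  2019: Thu/Thu  2020: Sat/Fri  2021: Sun/Sun  2022: Mon/Mon  2023: Tue/Tue  2024: Thu/Wed  2025: Fri/Fri  2026: Sat/Sat  2027: Sun/Sun  2028: Tue/Mon  2029: Wed/Wed ✓  …(52 more)…  2082: Sat/Sat  2083: Sun/Sun  2084: Tue/Mon  2085: Wed/Wed ✓  2086: Thu/Thu  2087: Fri/Fri  2088: Sun/Sat  2089: Mon/Mon  2090: Tue/Tue  2091: Wed/Wed ✓  2092: Fri/Thu  2093: Sat/Sat  2094: Sun/Sun  2095: Mon/Mon
Both conditions hold in: 2018, 2029, 2035, 2046, 2057, 2063, 2074, 2085, 2091 — 9.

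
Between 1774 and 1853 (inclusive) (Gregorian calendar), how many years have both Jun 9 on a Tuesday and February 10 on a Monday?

Check each year's weekday for Jun 9 and February 10:
  1774: Thu/Thu  1775: Fri/Fri  1776: Sun/Sat  1777: Mon/Mon  1778: Tue/Tue  1779: Wed/Wed  1780: Fri/Thu  1781: Sat/Sat  1782: Sun/Sun  1783: Mon/Mon  1784: Wed/Tue  1785: Thu/Thu  1786: Fri/Fri  1787: Sat/Sat  …(52 more)…  1840: Tue/Mon ✓  1841: Wed/Wed  1842: Thu/Thu  1843: Fri/Fri  1844: Sun/Sat  1845: Mon/Mon  1846: Tue/Tue  1847: Wed/Wed  1848: Fri/Thu  1849: Sat/Sat  1850: Sun/Sun  1851: Mon/Mon  1852: Wed/Tue  1853: Thu/Thu
Both conditions hold in: 1812, 1840 — 2.

2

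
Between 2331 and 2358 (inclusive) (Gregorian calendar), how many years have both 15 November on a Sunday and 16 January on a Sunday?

Check each year's weekday for 15 November and 16 January:
  2331: Sun/Fri  2332: Tue/Sat  2333: Wed/Mon  2334: Thu/Tue  2335: Fri/Wed  2336: Sun/Thu  2337: Mon/Sat  2338: Tue/Sun  2339: Wed/Mon  2340: Fri/Tue  2341: Sat/Thu  2342: Sun/Fri  2343: Mon/Sat  2344: Wed/Sun  2345: Thu/Tue  2346: Fri/Wed  2347: Sat/Thu  2348: Mon/Fri  2349: Tue/Sun  2350: Wed/Mon  2351: Thu/Tue  2352: Sat/Wed  2353: Sun/Fri  2354: Mon/Sat  2355: Tue/Sun  2356: Thu/Mon  2357: Fri/Wed  2358: Sat/Thu
Both conditions hold in: no year — 0.

0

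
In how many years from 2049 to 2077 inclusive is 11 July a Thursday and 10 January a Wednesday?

Check each year's weekday for 11 July and 10 January:
  2049: Sun/Sun  2050: Mon/Mon  2051: Tue/Tue  2052: Thu/Wed ✓  2053: Fri/Fri  2054: Sat/Sat  2055: Sun/Sun  2056: Tue/Mon  2057: Wed/Wed  2058: Thu/Thu  2059: Fri/Fri  2060: Sun/Sat  2061: Mon/Mon  2062: Tue/Tue  2063: Wed/Wed  2064: Fri/Thu  2065: Sat/Sat  2066: Sun/Sun  2067: Mon/Mon  2068: Wed/Tue  2069: Thu/Thu  2070: Fri/Fri  2071: Sat/Sat  2072: Mon/Sun  2073: Tue/Tue  2074: Wed/Wed  2075: Thu/Thu  2076: Sat/Fri  2077: Sun/Sun
Both conditions hold in: 2052 — 1.

1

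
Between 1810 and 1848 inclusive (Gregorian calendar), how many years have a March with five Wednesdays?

March has 31 days; it has five Wednesdays when Wednesday falls among the first (month-length − 28) days — i.e. when March 1 is one of Wednesday/Tuesday/Monday.
March 1 by year: 1810:Thu 1811:Fri 1812:Sun 1813:Mon✓ 1814:Tue✓ 1815:Wed✓ 1816:Fri 1817:Sat 1818:Sun 1819:Mon✓ 1820:Wed✓ 1821:Thu 1822:Fri 1823:Sat 1824:Mon✓ …(9 more)… 1834:Sat 1835:Sun 1836:Tue✓ 1837:Wed✓ 1838:Thu 1839:Fri 1840:Sun 1841:Mon✓ 1842:Tue✓ 1843:Wed✓ 1844:Fri 1845:Sat 1846:Sun 1847:Mon✓ 1848:Wed✓
Years with five Wednesdays: 1813, 1814, 1815, 1819, 1820, 1824, 1825, 1826, 1830, 1831, 1836, 1837, 1841, 1842, 1843, 1847, 1848 → 17.

17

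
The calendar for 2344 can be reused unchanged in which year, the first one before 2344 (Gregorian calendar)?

2316

Two years share a calendar iff Jan 1 falls on the same weekday and both are leap or both are common. 2344: Jan 1 is Saturday, leap year.
2343: Jan 1 Friday, common
2342: Jan 1 Thursday, common
2341: Jan 1 Wednesday, common
2340: Jan 1 Monday, leap
2339: Jan 1 Sunday, common
2338: Jan 1 Saturday, common
2337: Jan 1 Friday, common
2336: Jan 1 Wednesday, leap
2335: Jan 1 Tuesday, common
2334: Jan 1 Monday, common
2333: Jan 1 Sunday, common
2332: Jan 1 Friday, leap
2331: Jan 1 Thursday, common
2330: Jan 1 Wednesday, common
2329: Jan 1 Tuesday, common
2328: Jan 1 Sunday, leap
2327: Jan 1 Saturday, common
2326: Jan 1 Friday, common
2325: Jan 1 Thursday, common
2324: Jan 1 Tuesday, leap
2323: Jan 1 Monday, common
2322: Jan 1 Sunday, common
2321: Jan 1 Saturday, common
2320: Jan 1 Thursday, leap
2319: Jan 1 Wednesday, common
2318: Jan 1 Tuesday, common
2317: Jan 1 Monday, common
2316: Jan 1 Saturday, leap
2316 matches on both conditions.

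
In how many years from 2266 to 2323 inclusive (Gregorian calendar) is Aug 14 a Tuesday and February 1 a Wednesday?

Check each year's weekday for Aug 14 and February 1:
  2266: Tue/Thu  2267: Wed/Fri  2268: Fri/Sat  2269: Sat/Mon  2270: Sun/Tue  2271: Mon/Wed  2272: Wed/Thu  2273: Thu/Sat  2274: Fri/Sun  2275: Sat/Mon  2276: Mon/Tue  2277: Tue/Thu  2278: Wed/Fri  2279: Thu/Sat  …(30 more)…  2310: Sun/Tue  2311: Mon/Wed  2312: Wed/Thu  2313: Thu/Sat  2314: Fri/Sun  2315: Sat/Mon  2316: Mon/Tue  2317: Tue/Thu  2318: Wed/Fri  2319: Thu/Sat  2320: Sat/Sun  2321: Sun/Tue  2322: Mon/Wed  2323: Tue/Thu
Both conditions hold in: 2288 — 1.

1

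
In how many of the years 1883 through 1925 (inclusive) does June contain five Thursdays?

June has 30 days; it has five Thursdays when Thursday falls among the first (month-length − 28) days — i.e. when June 1 is one of Thursday/Wednesday.
June 1 by year: 1883:Fri 1884:Sun 1885:Mon 1886:Tue 1887:Wed✓ 1888:Fri 1889:Sat 1890:Sun 1891:Mon 1892:Wed✓ 1893:Thu✓ 1894:Fri 1895:Sat 1896:Mon 1897:Tue …(13 more)… 1911:Thu✓ 1912:Sat 1913:Sun 1914:Mon 1915:Tue 1916:Thu✓ 1917:Fri 1918:Sat 1919:Sun 1920:Tue 1921:Wed✓ 1922:Thu✓ 1923:Fri 1924:Sun 1925:Mon
Years with five Thursdays: 1887, 1892, 1893, 1898, 1899, 1904, 1905, 1910, 1911, 1916, 1921, 1922 → 12.

12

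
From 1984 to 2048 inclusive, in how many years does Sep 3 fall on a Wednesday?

9

Track Sep 3's weekday year by year (advancing +1, or +2 across a Feb 29):
  1984: Mon  1985: Tue (+1)  1986: Wed (+1) ✓  1987: Thu (+1)  1988: Sat (+2)
  1989: Sun (+1)  1990: Mon (+1)  1991: Tue (+1)  1992: Thu (+2)  1993: Fri (+1)
  1994: Sat (+1)  1995: Sun (+1)  1996: Tue (+2)  1997: Wed (+1) ✓  … (37 more years) …
  2035: Mon (+1)  2036: Wed (+2) ✓  2037: Thu (+1)  2038: Fri (+1)  2039: Sat (+1)
  2040: Mon (+2)  2041: Tue (+1)  2042: Wed (+1) ✓  2043: Thu (+1)  2044: Sat (+2)
  2045: Sun (+1)  2046: Mon (+1)  2047: Tue (+1)  2048: Thu (+2)
Wednesday years: 1986, 1997, 2003, 2008, 2014, 2025, 2031, 2036, 2042 — 9 in total.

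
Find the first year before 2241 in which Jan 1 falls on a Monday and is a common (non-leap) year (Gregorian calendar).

Jan 1 advances by 2 weekdays after a leap year and by 1 after a common year.
2241: Jan 1 is Friday.
2240: Wednesday (leap)
2239: Tuesday
2238: Monday
2238 begins on a Monday and is a common year.

2238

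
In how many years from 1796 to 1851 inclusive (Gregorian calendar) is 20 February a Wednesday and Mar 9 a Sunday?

1

Check each year's weekday for 20 February and Mar 9:
  1796: Sat/Wed  1797: Mon/Thu  1798: Tue/Fri  1799: Wed/Sat  1800: Thu/Sun  1801: Fri/Mon  1802: Sat/Tue  1803: Sun/Wed  1804: Mon/Fri  1805: Wed/Sat  1806: Thu/Sun  1807: Fri/Mon  1808: Sat/Wed  1809: Mon/Thu  …(28 more)…  1838: Tue/Fri  1839: Wed/Sat  1840: Thu/Mon  1841: Sat/Tue  1842: Sun/Wed  1843: Mon/Thu  1844: Tue/Sat  1845: Thu/Sun  1846: Fri/Mon  1847: Sat/Tue  1848: Sun/Thu  1849: Tue/Fri  1850: Wed/Sat  1851: Thu/Sun
Both conditions hold in: 1828 — 1.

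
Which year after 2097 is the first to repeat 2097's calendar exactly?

Two years share a calendar iff Jan 1 falls on the same weekday and both are leap or both are common. 2097: Jan 1 is Tuesday, common year.
2098: Jan 1 Wednesday, common
2099: Jan 1 Thursday, common
2100: Jan 1 Friday, common
2101: Jan 1 Saturday, common
2102: Jan 1 Sunday, common
2103: Jan 1 Monday, common
2104: Jan 1 Tuesday, leap
2105: Jan 1 Thursday, common
2106: Jan 1 Friday, common
2107: Jan 1 Saturday, common
2108: Jan 1 Sunday, leap
2109: Jan 1 Tuesday, common
2109 matches on both conditions.

2109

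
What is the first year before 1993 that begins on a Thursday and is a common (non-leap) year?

1987

Jan 1 advances by 2 weekdays after a leap year and by 1 after a common year.
1993: Jan 1 is Friday.
1992: Wednesday (leap)
1991: Tuesday
1990: Monday
1989: Sunday
1988: Friday (leap)
1987: Thursday
1987 begins on a Thursday and is a common year.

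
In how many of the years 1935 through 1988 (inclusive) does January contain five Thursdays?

January has 31 days; it has five Thursdays when Thursday falls among the first (month-length − 28) days — i.e. when January 1 is one of Thursday/Wednesday/Tuesday.
January 1 by year: 1935:Tue✓ 1936:Wed✓ 1937:Fri 1938:Sat 1939:Sun 1940:Mon 1941:Wed✓ 1942:Thu✓ 1943:Fri 1944:Sat 1945:Mon 1946:Tue✓ 1947:Wed✓ 1948:Thu✓ 1949:Sat …(24 more)… 1974:Tue✓ 1975:Wed✓ 1976:Thu✓ 1977:Sat 1978:Sun 1979:Mon 1980:Tue✓ 1981:Thu✓ 1982:Fri 1983:Sat 1984:Sun 1985:Tue✓ 1986:Wed✓ 1987:Thu✓ 1988:Fri
Years with five Thursdays: 1935, 1936, 1941, 1942, 1946, 1947, 1948, 1952, 1953, 1957, 1958, 1959, 1963, 1964, 1969, 1970, 1974, 1975, 1976, 1980, 1981, 1985, 1986, 1987 → 24.

24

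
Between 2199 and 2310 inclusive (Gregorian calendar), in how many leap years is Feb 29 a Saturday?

Leap years in 2199–2310: 26 of them.
Feb 29 weekday advances by 5 (mod 7) from one leap year to the next four years later (or differs when a century non-leap intervenes).
Leap-day weekdays: 2204:Wed 2208:Mon 2212:Sat✓ 2216:Thu 2220:Tue 2224:Sun 2228:Fri 2232:Wed 2236:Mon 2240:Sat✓ 2244:Thu 2248:Tue 2252:Sun 2256:Fri 2260:Wed 2264:Mon 2268:Sat✓ 2272:Thu 2276:Tue 2280:Sun 2284:Fri 2288:Wed 2292:Mon 2296:Sat✓ 2304:Mon 2308:Sat✓
Saturday: 2212, 2240, 2268, 2296, 2308 → 5.

5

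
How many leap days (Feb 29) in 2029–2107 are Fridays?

Leap years in 2029–2107: 18 of them.
Feb 29 weekday advances by 5 (mod 7) from one leap year to the next four years later (or differs when a century non-leap intervenes).
Leap-day weekdays: 2032:Sun 2036:Fri✓ 2040:Wed 2044:Mon 2048:Sat 2052:Thu 2056:Tue 2060:Sun 2064:Fri✓ 2068:Wed 2072:Mon 2076:Sat 2080:Thu 2084:Tue 2088:Sun 2092:Fri✓ 2096:Wed 2104:Fri✓
Friday: 2036, 2064, 2092, 2104 → 4.

4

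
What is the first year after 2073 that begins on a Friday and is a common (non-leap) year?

Jan 1 advances by 2 weekdays after a leap year and by 1 after a common year.
2073: Jan 1 is Sunday.
2074: Monday
2075: Tuesday
2076: Wednesday (leap)
2077: Friday
2077 begins on a Friday and is a common year.

2077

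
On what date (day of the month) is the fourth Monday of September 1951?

September 1, 1951 is a Saturday, so the first Monday is the 3rd.
The fourth Monday is 3 + 21 = 24.

24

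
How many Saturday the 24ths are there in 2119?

Check the 24th of each month of 2119: Jan 24: Tue, Feb 24: Fri, Mar 24: Fri, Apr 24: Mon, May 24: Wed, Jun 24: Sat, Jul 24: Mon, Aug 24: Thu, Sep 24: Sun, Oct 24: Tue, Nov 24: Fri, Dec 24: Sun.
Saturday occurs in June — 1 month.

1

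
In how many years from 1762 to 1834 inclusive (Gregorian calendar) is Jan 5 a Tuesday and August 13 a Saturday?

Check each year's weekday for Jan 5 and August 13:
  1762: Tue/Fri  1763: Wed/Sat  1764: Thu/Mon  1765: Sat/Tue  1766: Sun/Wed  1767: Mon/Thu  1768: Tue/Sat ✓  1769: Thu/Sun  1770: Fri/Mon  1771: Sat/Tue  1772: Sun/Thu  1773: Tue/Fri  1774: Wed/Sat  1775: Thu/Sun  …(45 more)…  1821: Fri/Mon  1822: Sat/Tue  1823: Sun/Wed  1824: Mon/Fri  1825: Wed/Sat  1826: Thu/Sun  1827: Fri/Mon  1828: Sat/Wed  1829: Mon/Thu  1830: Tue/Fri  1831: Wed/Sat  1832: Thu/Mon  1833: Sat/Tue  1834: Sun/Wed
Both conditions hold in: 1768, 1796, 1808 — 3.

3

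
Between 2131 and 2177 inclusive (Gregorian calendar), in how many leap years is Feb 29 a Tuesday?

Leap years in 2131–2177: 12 of them.
Feb 29 weekday advances by 5 (mod 7) from one leap year to the next four years later (or differs when a century non-leap intervenes).
Leap-day weekdays: 2132:Fri 2136:Wed 2140:Mon 2144:Sat 2148:Thu 2152:Tue✓ 2156:Sun 2160:Fri 2164:Wed 2168:Mon 2172:Sat 2176:Thu
Tuesday: 2152 → 1.

1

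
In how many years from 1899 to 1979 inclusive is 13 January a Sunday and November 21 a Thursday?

9

Check each year's weekday for 13 January and November 21:
  1899: Fri/Tue  1900: Sat/Wed  1901: Sun/Thu ✓  1902: Mon/Fri  1903: Tue/Sat  1904: Wed/Mon  1905: Fri/Tue  1906: Sat/Wed  1907: Sun/Thu ✓  1908: Mon/Sat  1909: Wed/Sun  1910: Thu/Mon  1911: Fri/Tue  1912: Sat/Thu  …(53 more)…  1966: Thu/Mon  1967: Fri/Tue  1968: Sat/Thu  1969: Mon/Fri  1970: Tue/Sat  1971: Wed/Sun  1972: Thu/Tue  1973: Sat/Wed  1974: Sun/Thu ✓  1975: Mon/Fri  1976: Tue/Sun  1977: Thu/Mon  1978: Fri/Tue  1979: Sat/Wed
Both conditions hold in: 1901, 1907, 1918, 1929, 1935, 1946, 1957, 1963, 1974 — 9.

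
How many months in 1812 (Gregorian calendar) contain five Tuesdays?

A month of length L has five Tuesdays iff its first Tuesday is on day ≤ L−28 (so day 1–3 in a 31-day month, 1–2 in a 30-day month, day 1 in a leap February).
Checking each month of 1812: Jan starts Wed (31d); Feb starts Sat (29d); Mar starts Sun (31d) ✓; Apr starts Wed (30d); May starts Fri (31d); Jun starts Mon (30d) ✓; Jul starts Wed (31d); Aug starts Sat (31d); Sep starts Tue (30d) ✓; Oct starts Thu (31d); Nov starts Sun (30d); Dec starts Tue (31d) ✓.
Five-Tuesday months: March, June, September, December → 4.

4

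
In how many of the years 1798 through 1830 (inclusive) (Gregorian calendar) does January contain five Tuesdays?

January has 31 days; it has five Tuesdays when Tuesday falls among the first (month-length − 28) days — i.e. when January 1 is one of Tuesday/Monday/Sunday.
January 1 by year: 1798:Mon✓ 1799:Tue✓ 1800:Wed 1801:Thu 1802:Fri 1803:Sat 1804:Sun✓ 1805:Tue✓ 1806:Wed 1807:Thu 1808:Fri 1809:Sun✓ 1810:Mon✓ 1811:Tue✓ 1812:Wed …(3 more)… 1816:Mon✓ 1817:Wed 1818:Thu 1819:Fri 1820:Sat 1821:Mon✓ 1822:Tue✓ 1823:Wed 1824:Thu 1825:Sat 1826:Sun✓ 1827:Mon✓ 1828:Tue✓ 1829:Thu 1830:Fri
Years with five Tuesdays: 1798, 1799, 1804, 1805, 1809, 1810, 1811, 1815, 1816, 1821, 1822, 1826, 1827, 1828 → 14.

14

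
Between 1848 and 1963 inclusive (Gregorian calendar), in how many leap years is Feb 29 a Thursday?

3

Leap years in 1848–1963: 28 of them.
Feb 29 weekday advances by 5 (mod 7) from one leap year to the next four years later (or differs when a century non-leap intervenes).
Leap-day weekdays: 1848:Tue 1852:Sun 1856:Fri 1860:Wed 1864:Mon 1868:Sat 1872:Thu✓ 1876:Tue 1880:Sun 1884:Fri 1888:Wed 1892:Mon 1896:Sat 1904:Mon 1908:Sat 1912:Thu✓ 1916:Tue 1920:Sun 1924:Fri 1928:Wed 1932:Mon 1936:Sat 1940:Thu✓ 1944:Tue 1948:Sun 1952:Fri 1956:Wed 1960:Mon
Thursday: 1872, 1912, 1940 → 3.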